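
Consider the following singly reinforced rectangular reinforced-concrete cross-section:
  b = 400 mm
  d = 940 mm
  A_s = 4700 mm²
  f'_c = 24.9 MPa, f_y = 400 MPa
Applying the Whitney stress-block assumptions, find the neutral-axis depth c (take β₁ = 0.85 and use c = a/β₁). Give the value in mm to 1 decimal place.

c ≈ 261.3 mm

T = A_s f_y = 4700 × 400 = 1880000 N = 1880 kN.
Setting C = 0.85 f'_c a b equal to T: a = 1880000/(0.85 × 24.9 × 400) = 222.065 mm.
With β₁ = 0.85, c = a/β₁ = 222.065/0.85 = 261.3 mm.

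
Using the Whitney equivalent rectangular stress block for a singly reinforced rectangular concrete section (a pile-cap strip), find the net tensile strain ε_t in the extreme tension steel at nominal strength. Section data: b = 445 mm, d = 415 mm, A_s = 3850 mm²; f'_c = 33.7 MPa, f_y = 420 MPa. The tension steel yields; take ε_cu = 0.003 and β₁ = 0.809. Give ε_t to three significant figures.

ε_t ≈ 0.00494

a = A_s f_y/(0.85 f'_c b) = 126.85 mm.
β₁ = 0.809, so c = a/β₁ = 126.85/0.809 = 156.80 mm.
From the linear strain diagram with ε_cu = 0.003: ε_t = 0.003 (d − c)/c = 0.003 × (415 − 156.80)/156.80 = 0.00494.
ε_t is between 0.004 and 0.005 — transition zone.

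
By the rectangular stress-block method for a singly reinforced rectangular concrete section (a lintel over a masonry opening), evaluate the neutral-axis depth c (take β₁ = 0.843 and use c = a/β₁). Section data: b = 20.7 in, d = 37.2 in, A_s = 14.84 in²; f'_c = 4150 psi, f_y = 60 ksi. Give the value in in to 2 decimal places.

T = A_s f_y = 14.84 × 60 = 890.4 kips.
a = T/(0.85 f'_c b) = 890.4/(0.85 × 4.15 × 20.7) = 12.1940 in.
With β₁ = 0.843, c = a/β₁ = 12.1940/0.843 = 14.47 in.

c ≈ 14.47 in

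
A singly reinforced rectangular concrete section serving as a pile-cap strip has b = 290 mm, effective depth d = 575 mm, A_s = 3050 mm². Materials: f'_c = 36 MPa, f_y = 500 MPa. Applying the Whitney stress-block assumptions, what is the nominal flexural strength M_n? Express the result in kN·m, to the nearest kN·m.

T = A_s f_y = 3050 × 500 = 1525000 N = 1525 kN.
From C = T: a = T/(0.85 f'_c b) = 1525000/(0.85 × 36 × 290) = 171.85 mm.
M_n = T(d − a/2) = 1525 kN × (575 − 85.925) mm = 745.84 kN·m.

M_n ≈ 746 kN·m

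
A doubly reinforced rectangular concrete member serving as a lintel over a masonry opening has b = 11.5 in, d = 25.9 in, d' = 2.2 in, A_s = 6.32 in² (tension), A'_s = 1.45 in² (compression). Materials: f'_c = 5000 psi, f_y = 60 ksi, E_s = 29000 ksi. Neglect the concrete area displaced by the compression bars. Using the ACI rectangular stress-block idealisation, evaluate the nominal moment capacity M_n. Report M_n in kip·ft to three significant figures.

Assume both steels yield.
a = (A_s − A'_s) f_y/(0.85 f'_c b) = (6.32 − 1.45) × 60/(0.85 × 5 × 11.5) = 5.979 in.
c = a/β₁ = 5.979/0.8 = 7.474 in; ε'_s = 0.003(c − d')/c = 0.0021 ≥ ε_y = 0.0021, so the compression steel yields.
M_n = (A_s − A'_s) f_y (d − a/2) + A'_s f_y (d − d') = 292.2 × (25.9 − 2.9895) + 87 × (25.9 − 2.2) = 6694.4 + 2061.9 = 8756.3 kip·in = 8756.3/12 = 729.69 kip·ft.

M_n ≈ 730 kip·ft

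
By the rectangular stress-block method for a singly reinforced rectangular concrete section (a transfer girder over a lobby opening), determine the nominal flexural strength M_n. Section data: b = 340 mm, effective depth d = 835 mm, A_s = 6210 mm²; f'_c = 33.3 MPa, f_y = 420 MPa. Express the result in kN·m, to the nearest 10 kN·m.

T = A_s f_y = 6210 × 420 = 2608200 N = 2608.2 kN.
From C = T: a = T/(0.85 f'_c b) = 2608200/(0.85 × 33.3 × 340) = 271.02 mm.
M_n = T(d − a/2) = 2608.2 kN × (835 − 135.51) mm = 1824.41 kN·m.

M_n ≈ 1820 kN·m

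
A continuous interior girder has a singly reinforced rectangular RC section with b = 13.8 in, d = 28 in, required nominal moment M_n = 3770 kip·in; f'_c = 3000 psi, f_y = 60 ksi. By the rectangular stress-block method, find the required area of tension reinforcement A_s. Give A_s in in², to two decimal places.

From M_n = 0.85 f'_c a b (d − a/2):
a = d − √(d² − 2M_n/(0.85 f'_c b)) = 28 − √(28² − 2 × 3770/(0.85 × 3 × 13.8)) = 4.131 in.
A_s = 0.85 f'_c a b / f_y = 0.85 × 3 × 4.131 × 13.8 / 60 = 2.423 in².

A_s ≈ 2.42 in²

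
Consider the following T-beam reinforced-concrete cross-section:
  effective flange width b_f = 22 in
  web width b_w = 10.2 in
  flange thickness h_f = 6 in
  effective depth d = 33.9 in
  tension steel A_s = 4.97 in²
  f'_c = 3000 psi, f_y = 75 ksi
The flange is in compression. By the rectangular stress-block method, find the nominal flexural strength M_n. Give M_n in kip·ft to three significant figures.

Tension: T = A_s f_y = 4.97 × 75 = 372.75 kips.
Try a within the flange: a = T/(0.85 f'_c b_f) = 372.75/(0.85 × 3 × 22) = 6.644 in.
a = 6.644 > h_f = 6 in: the block extends into the web. Split into flange-overhang and web parts.
C_f = 0.85 f'_c (b_f − b_w) h_f = 0.85 × 3 × (22 − 10.2) × 6 = 180.5 kips.
Remaining web compression depth: a_w = (T − C_f)/(0.85 f'_c b_w) = (372.75 − 180.5)/(0.85 × 3 × 10.2) = 7.391 in.
M_n = C_f(d − h_f/2) + (T − C_f)(d − a_w/2) = 180.5 × (33.9 − 3) + 192.25 × (33.9 − 3.6955) = 5577.5 + 5806.8 = 11384.3 kip·in.
M_n = 11384.3/12 = 948.69 kip·ft.

M_n ≈ 949 kip·ft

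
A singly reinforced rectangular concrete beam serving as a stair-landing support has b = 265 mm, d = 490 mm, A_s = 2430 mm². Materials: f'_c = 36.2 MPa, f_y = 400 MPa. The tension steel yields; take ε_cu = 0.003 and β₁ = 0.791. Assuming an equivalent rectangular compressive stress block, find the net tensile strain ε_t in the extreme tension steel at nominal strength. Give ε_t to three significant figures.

a = A_s f_y/(0.85 f'_c b) = 119.20 mm.
β₁ = 0.791, so c = a/β₁ = 119.20/0.791 = 150.70 mm.
From the linear strain diagram with ε_cu = 0.003: ε_t = 0.003 (d − c)/c = 0.003 × (490 − 150.70)/150.70 = 0.00675.
Since ε_t ≥ 0.005, the section is tension-controlled.

ε_t ≈ 0.00675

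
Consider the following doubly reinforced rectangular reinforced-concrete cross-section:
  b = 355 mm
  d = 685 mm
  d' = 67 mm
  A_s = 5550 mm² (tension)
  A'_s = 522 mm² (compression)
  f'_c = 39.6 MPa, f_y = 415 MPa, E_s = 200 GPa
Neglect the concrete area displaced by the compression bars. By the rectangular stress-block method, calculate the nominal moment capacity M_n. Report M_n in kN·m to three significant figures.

M_n ≈ 1380 kN·m

Assume both tension and compression steel yield.
Net tension couple steel: A_s − A'_s = 5028 mm².
a = (A_s − A'_s) f_y / (0.85 f'_c b) = 2086620/(0.85 × 39.6 × 355) = 174.62 mm.
c = a/β₁ = 174.62/0.767 = 227.67 mm; ε'_s = 0.003(c − d')/c = 0.0021 ≥ f_y/E_s = 0.0021, so compression steel does yield.
M_n = (A_s − A'_s) f_y (d − a/2) + A'_s f_y (d − d') = [2086620 × (685 − 87.31) + 216630 × (685 − 67)] × 10⁻⁶ = 1247.15 + 133.88 = 1381.03 kN·m.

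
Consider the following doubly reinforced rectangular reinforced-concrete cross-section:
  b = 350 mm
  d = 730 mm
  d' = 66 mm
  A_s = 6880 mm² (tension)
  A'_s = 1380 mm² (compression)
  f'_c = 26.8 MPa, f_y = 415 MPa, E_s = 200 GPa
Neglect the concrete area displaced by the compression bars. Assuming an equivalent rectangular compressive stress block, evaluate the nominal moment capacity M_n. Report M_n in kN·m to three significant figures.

Assume both tension and compression steel yield.
Net tension couple steel: A_s − A'_s = 5500 mm².
a = (A_s − A'_s) f_y / (0.85 f'_c b) = 2282500/(0.85 × 26.8 × 350) = 286.28 mm.
c = a/β₁ = 286.28/0.85 = 336.80 mm; ε'_s = 0.003(c − d')/c = 0.0024 ≥ f_y/E_s = 0.0021, so compression steel does yield.
M_n = (A_s − A'_s) f_y (d − a/2) + A'_s f_y (d − d') = [2282500 × (730 − 143.14) + 572700 × (730 − 66)] × 10⁻⁶ = 1339.51 + 380.27 = 1719.78 kN·m.

M_n ≈ 1720 kN·m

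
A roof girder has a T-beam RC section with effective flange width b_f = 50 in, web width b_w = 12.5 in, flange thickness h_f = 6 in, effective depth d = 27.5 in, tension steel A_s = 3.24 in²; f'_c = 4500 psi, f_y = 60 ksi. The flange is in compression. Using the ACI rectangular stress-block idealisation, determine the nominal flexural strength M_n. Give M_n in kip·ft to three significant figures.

Tension: T = A_s f_y = 3.24 × 60 = 194.4 kips.
Try a within the flange: a = T/(0.85 f'_c b_f) = 194.4/(0.85 × 4.5 × 50) = 1.016 in.
Since a = 1.016 ≤ h_f = 6 in, the stress block lies entirely in the flange; analyse as a rectangular beam of width b_f.
M_n = T(d − a/2) = 194.4 × (27.5 − 0.508) = 5247.2 kip·in.
M_n = 5247.2/12 = 437.27 kip·ft.

M_n ≈ 437 kip·ft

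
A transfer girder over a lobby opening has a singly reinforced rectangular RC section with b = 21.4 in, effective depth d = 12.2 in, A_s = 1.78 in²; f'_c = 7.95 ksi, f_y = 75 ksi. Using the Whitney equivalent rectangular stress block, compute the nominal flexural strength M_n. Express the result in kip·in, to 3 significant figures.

M_n ≈ 1570 kip·in

T = A_s f_y = 1.78 × 75 = 133.5 kips.
a = T/(0.85 f'_c b) = 133.5/(0.85 × 7.95 × 21.4) = 0.923 in.
M_n = T(d − a/2) = 133.5 × (12.2 − 0.4615) = 1567.1 kip·in.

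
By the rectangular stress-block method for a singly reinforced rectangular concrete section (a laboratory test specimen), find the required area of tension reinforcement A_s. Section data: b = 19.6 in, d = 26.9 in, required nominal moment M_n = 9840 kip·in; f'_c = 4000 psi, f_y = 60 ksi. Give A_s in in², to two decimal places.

From M_n = 0.85 f'_c a b (d − a/2):
a = d − √(d² − 2M_n/(0.85 f'_c b)) = 26.9 − √(26.9² − 2 × 9840/(0.85 × 4 × 19.6)) = 6.205 in.
A_s = 0.85 f'_c a b / f_y = 0.85 × 4 × 6.205 × 19.6 / 60 = 6.892 in².

A_s ≈ 6.89 in²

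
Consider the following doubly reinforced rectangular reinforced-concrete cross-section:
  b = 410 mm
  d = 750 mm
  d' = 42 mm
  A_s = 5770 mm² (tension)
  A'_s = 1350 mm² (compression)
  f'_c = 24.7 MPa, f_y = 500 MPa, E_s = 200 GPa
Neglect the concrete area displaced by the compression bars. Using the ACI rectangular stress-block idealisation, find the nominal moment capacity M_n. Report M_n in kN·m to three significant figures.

M_n ≈ 1850 kN·m

Assume both tension and compression steel yield.
Net tension couple steel: A_s − A'_s = 4420 mm².
a = (A_s − A'_s) f_y / (0.85 f'_c b) = 2210000/(0.85 × 24.7 × 410) = 256.74 mm.
c = a/β₁ = 256.74/0.85 = 302.05 mm; ε'_s = 0.003(c − d')/c = 0.0026 ≥ f_y/E_s = 0.0025, so compression steel does yield.
M_n = (A_s − A'_s) f_y (d − a/2) + A'_s f_y (d − d') = [2210000 × (750 − 128.37) + 675000 × (750 − 42)] × 10⁻⁶ = 1373.80 + 477.90 = 1851.70 kN·m.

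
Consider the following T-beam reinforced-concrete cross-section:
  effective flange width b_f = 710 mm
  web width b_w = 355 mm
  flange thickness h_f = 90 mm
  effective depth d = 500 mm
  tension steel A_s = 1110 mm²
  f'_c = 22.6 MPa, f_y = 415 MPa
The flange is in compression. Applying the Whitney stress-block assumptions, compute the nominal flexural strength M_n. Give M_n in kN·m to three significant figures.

Tension: T = A_s f_y = 1110 × 415 = 460650 N.
Try a within the flange: a = T/(0.85 f'_c b_f) = 460650/(0.85 × 22.6 × 710) = 33.77 mm.
Since a = 33.77 ≤ h_f = 90 mm, the stress block lies entirely in the flange; analyse as a rectangular beam of width b_f.
M_n = T(d − a/2) = 460650 × (500 − 16.885) = 222.55 × 10⁶ N·mm.
M_n = 222.55 kN·m.

M_n ≈ 223 kN·m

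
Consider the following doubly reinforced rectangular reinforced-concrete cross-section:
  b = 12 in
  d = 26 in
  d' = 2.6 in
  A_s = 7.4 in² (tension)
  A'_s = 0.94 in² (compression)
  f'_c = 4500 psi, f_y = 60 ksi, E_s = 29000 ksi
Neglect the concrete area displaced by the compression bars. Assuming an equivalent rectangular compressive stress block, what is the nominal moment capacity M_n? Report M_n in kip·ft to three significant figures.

M_n ≈ 813 kip·ft

Assume both steels yield.
a = (A_s − A'_s) f_y/(0.85 f'_c b) = (7.4 − 0.94) × 60/(0.85 × 4.5 × 12) = 8.444 in.
c = a/β₁ = 8.444/0.825 = 10.235 in; ε'_s = 0.003(c − d')/c = 0.0022 ≥ ε_y = 0.0021, so the compression steel yields.
M_n = (A_s − A'_s) f_y (d − a/2) + A'_s f_y (d − d') = 387.6 × (26 − 4.222) + 56.4 × (26 − 2.6) = 8441.2 + 1319.8 = 9761.0 kip·in = 9761.0/12 = 813.42 kip·ft.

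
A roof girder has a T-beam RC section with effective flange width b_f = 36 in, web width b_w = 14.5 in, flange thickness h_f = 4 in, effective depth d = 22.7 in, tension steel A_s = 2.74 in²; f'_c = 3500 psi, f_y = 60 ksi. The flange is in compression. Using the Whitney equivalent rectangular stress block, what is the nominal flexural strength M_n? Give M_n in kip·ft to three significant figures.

Tension: T = A_s f_y = 2.74 × 60 = 164.4 kips.
Try a within the flange: a = T/(0.85 f'_c b_f) = 164.4/(0.85 × 3.5 × 36) = 1.535 in.
Since a = 1.535 ≤ h_f = 4 in, the stress block lies entirely in the flange; analyse as a rectangular beam of width b_f.
M_n = T(d − a/2) = 164.4 × (22.7 − 0.7675) = 3605.7 kip·in.
M_n = 3605.7/12 = 300.48 kip·ft.

M_n ≈ 300 kip·ft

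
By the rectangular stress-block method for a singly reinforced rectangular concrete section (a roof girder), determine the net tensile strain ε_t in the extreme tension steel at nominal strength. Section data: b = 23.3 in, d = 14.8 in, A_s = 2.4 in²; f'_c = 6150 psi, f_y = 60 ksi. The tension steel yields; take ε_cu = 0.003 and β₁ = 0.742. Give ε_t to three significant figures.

a = A_s f_y/(0.85 f'_c b) = 1.182 in.
β₁ = 0.742, so c = a/β₁ = 1.182/0.742 = 1.593 in.
From the linear strain diagram with ε_cu = 0.003: ε_t = 0.003 (d − c)/c = 0.003 × (14.8 − 1.593)/1.593 = 0.0249.
Since ε_t ≥ 0.005, the section is tension-controlled.

ε_t ≈ 0.0249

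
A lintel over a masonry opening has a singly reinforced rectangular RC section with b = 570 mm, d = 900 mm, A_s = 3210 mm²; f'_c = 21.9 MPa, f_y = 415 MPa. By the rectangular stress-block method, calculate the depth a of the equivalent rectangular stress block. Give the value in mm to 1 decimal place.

T = A_s f_y = 3210 × 415 = 1332150 N = 1332.15 kN.
Setting C = 0.85 f'_c a b equal to T: a = 1332150/(0.85 × 21.9 × 570) = 125.5 mm.

a ≈ 125.5 mm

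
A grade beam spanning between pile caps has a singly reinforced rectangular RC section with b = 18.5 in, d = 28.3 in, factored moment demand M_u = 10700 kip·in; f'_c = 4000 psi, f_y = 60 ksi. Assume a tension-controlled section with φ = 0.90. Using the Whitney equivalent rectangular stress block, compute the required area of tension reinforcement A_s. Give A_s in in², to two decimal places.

M_n = M_u/φ = 10700/0.90 = 11888.9 kip·in.
From M_n = 0.85 f'_c a b (d − a/2):
a = d − √(d² − 2M_n/(0.85 f'_c b)) = 28.3 − √(28.3² − 2 × 11888.9/(0.85 × 4 × 18.5)) = 7.736 in.
A_s = 0.85 f'_c a b / f_y = 0.85 × 4 × 7.736 × 18.5 / 60 = 8.110 in².

A_s ≈ 8.11 in²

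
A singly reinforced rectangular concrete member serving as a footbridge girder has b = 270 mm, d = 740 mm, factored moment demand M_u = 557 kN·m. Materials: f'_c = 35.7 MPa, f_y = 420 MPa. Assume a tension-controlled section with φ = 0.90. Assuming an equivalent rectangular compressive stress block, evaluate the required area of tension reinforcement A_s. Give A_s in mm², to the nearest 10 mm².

M_n = M_u/φ = 557/0.90 = 618.889 kN·m.
With M_n = 0.85 f'_c a b (d − a/2), solve the quadratic for a:
a = d − √(d² − 2M_n/(0.85 f'_c b)) = 740 − √(740² − 2 × 618.889×10⁶/(0.85 × 35.7 × 270)) = 110.30 mm.
A_s = 0.85 f'_c a b / f_y = 0.85 × 35.7 × 110.30 × 270 / 420 = 2151.7 mm².

A_s ≈ 2150 mm²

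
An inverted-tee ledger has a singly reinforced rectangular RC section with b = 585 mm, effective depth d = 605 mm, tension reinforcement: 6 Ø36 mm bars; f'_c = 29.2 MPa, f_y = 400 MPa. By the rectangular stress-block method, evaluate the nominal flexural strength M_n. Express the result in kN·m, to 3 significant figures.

A_s = 6 × 1018 = 6108 mm².
T = A_s f_y = 6108 × 400 = 2443200 N = 2443.2 kN.
From C = T: a = T/(0.85 f'_c b) = 2443200/(0.85 × 29.2 × 585) = 168.27 mm.
M_n = T(d − a/2) = 2443.2 kN × (605 − 84.135) mm = 1272.58 kN·m.

M_n ≈ 1270 kN·m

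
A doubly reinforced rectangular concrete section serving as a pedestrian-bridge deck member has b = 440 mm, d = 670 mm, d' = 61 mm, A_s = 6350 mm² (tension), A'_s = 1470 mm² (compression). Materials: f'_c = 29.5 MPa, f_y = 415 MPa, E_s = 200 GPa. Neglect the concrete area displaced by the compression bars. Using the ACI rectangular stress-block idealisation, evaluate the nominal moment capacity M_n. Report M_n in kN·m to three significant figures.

M_n ≈ 1540 kN·m

Assume both tension and compression steel yield.
Net tension couple steel: A_s − A'_s = 4880 mm².
a = (A_s − A'_s) f_y / (0.85 f'_c b) = 2025200/(0.85 × 29.5 × 440) = 183.56 mm.
c = a/β₁ = 183.56/0.839 = 218.78 mm; ε'_s = 0.003(c − d')/c = 0.0022 ≥ f_y/E_s = 0.0021, so compression steel does yield.
M_n = (A_s − A'_s) f_y (d − a/2) + A'_s f_y (d − d') = [2025200 × (670 − 91.78) + 610050 × (670 − 61)] × 10⁻⁶ = 1171.01 + 371.52 = 1542.53 kN·m.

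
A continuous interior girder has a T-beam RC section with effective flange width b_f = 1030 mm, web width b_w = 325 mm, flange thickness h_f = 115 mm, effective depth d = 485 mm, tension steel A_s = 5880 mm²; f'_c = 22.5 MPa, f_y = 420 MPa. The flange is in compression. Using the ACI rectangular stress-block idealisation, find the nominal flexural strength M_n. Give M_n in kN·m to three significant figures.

M_n ≈ 1040 kN·m

Tension: T = A_s f_y = 5880 × 420 = 2469600 N.
Try a within the flange: a = T/(0.85 f'_c b_f) = 2469600/(0.85 × 22.5 × 1030) = 125.37 mm.
a = 125.37 > h_f = 115 mm: the block extends into the web. Split into flange-overhang and web parts.
C_f = 0.85 f'_c (b_f − b_w) h_f = 0.85 × 22.5 × (1030 − 325) × 115 = 1550559 N.
Remaining web compression depth: a_w = (T − C_f)/(0.85 f'_c b_w) = (2469600 − 1550559)/(0.85 × 22.5 × 325) = 147.86 mm.
M_n = C_f(d − h_f/2) + (T − C_f)(d − a_w/2) = 1550559 × (485 − 57.5) + 919041 × (485 − 73.93) = 662.86 + 377.79 = 1040.65 × 10⁶ N·mm.
M_n = 1040.65 kN·m.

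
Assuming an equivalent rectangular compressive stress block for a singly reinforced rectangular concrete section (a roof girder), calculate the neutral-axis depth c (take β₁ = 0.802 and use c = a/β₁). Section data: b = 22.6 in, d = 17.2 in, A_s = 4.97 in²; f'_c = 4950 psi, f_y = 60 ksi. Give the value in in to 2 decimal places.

c ≈ 3.91 in

T = A_s f_y = 4.97 × 60 = 298.2 kips.
a = T/(0.85 f'_c b) = 298.2/(0.85 × 4.95 × 22.6) = 3.1360 in.
With β₁ = 0.802, c = a/β₁ = 3.1360/0.802 = 3.91 in.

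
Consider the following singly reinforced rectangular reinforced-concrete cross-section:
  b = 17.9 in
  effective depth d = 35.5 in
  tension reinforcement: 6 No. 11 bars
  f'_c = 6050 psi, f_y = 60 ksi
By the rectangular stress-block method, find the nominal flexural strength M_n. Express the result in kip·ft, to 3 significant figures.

M_n ≈ 1520 kip·ft

A_s = 6 × 1.56 = 9.36 in².
T = A_s f_y = 9.36 × 60 = 561.6 kips.
a = T/(0.85 f'_c b) = 561.6/(0.85 × 6.05 × 17.9) = 6.101 in.
M_n = T(d − a/2) = 561.6 × (35.5 − 3.0505) = 18223.6 kip·in = 18223.6/12 = 1518.63 kip·ft.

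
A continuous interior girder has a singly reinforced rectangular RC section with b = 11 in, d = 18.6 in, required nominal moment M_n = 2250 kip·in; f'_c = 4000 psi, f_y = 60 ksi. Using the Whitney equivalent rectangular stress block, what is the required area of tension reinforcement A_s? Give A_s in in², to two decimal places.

A_s ≈ 2.23 in²

From M_n = 0.85 f'_c a b (d − a/2):
a = d − √(d² − 2M_n/(0.85 f'_c b)) = 18.6 − √(18.6² − 2 × 2250/(0.85 × 4 × 11)) = 3.579 in.
A_s = 0.85 f'_c a b / f_y = 0.85 × 4 × 3.579 × 11 / 60 = 2.231 in².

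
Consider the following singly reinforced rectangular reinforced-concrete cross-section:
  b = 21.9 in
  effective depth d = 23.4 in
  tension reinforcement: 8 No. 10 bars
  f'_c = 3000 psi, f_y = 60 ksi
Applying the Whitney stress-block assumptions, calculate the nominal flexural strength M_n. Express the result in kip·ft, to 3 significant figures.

A_s = 8 × 1.27 = 10.16 in².
T = A_s f_y = 10.16 × 60 = 609.6 kips.
a = T/(0.85 f'_c b) = 609.6/(0.85 × 3 × 21.9) = 10.916 in.
M_n = T(d − a/2) = 609.6 × (23.4 − 5.458) = 10937.4 kip·in = 10937.4/12 = 911.45 kip·ft.

M_n ≈ 911 kip·ft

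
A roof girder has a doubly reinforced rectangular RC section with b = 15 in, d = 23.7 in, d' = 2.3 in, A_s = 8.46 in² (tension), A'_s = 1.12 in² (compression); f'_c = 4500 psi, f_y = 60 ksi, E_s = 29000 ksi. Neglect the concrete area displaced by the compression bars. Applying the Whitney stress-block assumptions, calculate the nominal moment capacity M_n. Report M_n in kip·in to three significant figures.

M_n ≈ 10200 kip·in

Assume both steels yield.
a = (A_s − A'_s) f_y/(0.85 f'_c b) = (8.46 − 1.12) × 60/(0.85 × 4.5 × 15) = 7.676 in.
c = a/β₁ = 7.676/0.825 = 9.304 in; ε'_s = 0.003(c − d')/c = 0.0023 ≥ ε_y = 0.0021, so the compression steel yields.
M_n = (A_s − A'_s) f_y (d − a/2) + A'_s f_y (d − d') = 440.4 × (23.7 − 3.838) + 67.2 × (23.7 − 2.3) = 8747.2 + 1438.1 = 10185.3 kip·in.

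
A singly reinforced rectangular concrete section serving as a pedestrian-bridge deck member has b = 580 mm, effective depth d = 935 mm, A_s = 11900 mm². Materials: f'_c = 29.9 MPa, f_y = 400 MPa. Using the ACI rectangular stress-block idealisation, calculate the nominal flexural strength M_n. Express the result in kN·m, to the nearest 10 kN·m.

T = A_s f_y = 11900 × 400 = 4760000 N = 4760 kN.
From C = T: a = T/(0.85 f'_c b) = 4760000/(0.85 × 29.9 × 580) = 322.92 mm.
M_n = T(d − a/2) = 4760 kN × (935 − 161.46) mm = 3682.05 kN·m.

M_n ≈ 3680 kN·m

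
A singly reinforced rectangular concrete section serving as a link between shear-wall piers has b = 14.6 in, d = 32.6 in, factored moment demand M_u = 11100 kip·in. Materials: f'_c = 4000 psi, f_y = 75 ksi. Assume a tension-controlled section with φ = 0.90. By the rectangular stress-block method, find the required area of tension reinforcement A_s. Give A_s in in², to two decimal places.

M_n = M_u/φ = 11100/0.90 = 12333.3 kip·in.
From M_n = 0.85 f'_c a b (d − a/2):
a = d − √(d² − 2M_n/(0.85 f'_c b)) = 32.6 − √(32.6² − 2 × 12333.3/(0.85 × 4 × 14.6)) = 8.812 in.
A_s = 0.85 f'_c a b / f_y = 0.85 × 4 × 8.812 × 14.6 / 75 = 5.832 in².

A_s ≈ 5.83 in²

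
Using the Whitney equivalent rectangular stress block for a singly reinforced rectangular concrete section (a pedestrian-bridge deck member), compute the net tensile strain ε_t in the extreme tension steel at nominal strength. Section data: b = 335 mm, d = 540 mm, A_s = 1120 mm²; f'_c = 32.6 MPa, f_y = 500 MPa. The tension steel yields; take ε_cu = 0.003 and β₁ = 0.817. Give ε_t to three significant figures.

ε_t ≈ 0.0189

a = A_s f_y/(0.85 f'_c b) = 60.33 mm.
β₁ = 0.817, so c = a/β₁ = 60.33/0.817 = 73.84 mm.
From the linear strain diagram with ε_cu = 0.003: ε_t = 0.003 (d − c)/c = 0.003 × (540 − 73.84)/73.84 = 0.0189.
Since ε_t ≥ 0.005, the section is tension-controlled.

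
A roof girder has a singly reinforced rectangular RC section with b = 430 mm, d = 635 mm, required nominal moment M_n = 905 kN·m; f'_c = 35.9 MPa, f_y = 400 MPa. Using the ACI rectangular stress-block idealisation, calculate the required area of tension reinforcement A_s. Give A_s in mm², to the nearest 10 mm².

A_s ≈ 3930 mm²

With M_n = 0.85 f'_c a b (d − a/2), solve the quadratic for a:
a = d − √(d² − 2M_n/(0.85 f'_c b)) = 635 − √(635² − 2 × 905×10⁶/(0.85 × 35.9 × 430)) = 119.94 mm.
A_s = 0.85 f'_c a b / f_y = 0.85 × 35.9 × 119.94 × 430 / 400 = 3934.5 mm².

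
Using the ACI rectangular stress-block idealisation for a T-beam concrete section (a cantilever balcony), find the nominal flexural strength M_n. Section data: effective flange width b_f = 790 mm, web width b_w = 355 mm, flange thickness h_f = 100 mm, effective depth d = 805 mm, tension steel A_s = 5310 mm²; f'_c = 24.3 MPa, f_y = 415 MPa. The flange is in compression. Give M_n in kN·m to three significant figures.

Tension: T = A_s f_y = 5310 × 415 = 2203650 N.
Try a within the flange: a = T/(0.85 f'_c b_f) = 2203650/(0.85 × 24.3 × 790) = 135.05 mm.
a = 135.05 > h_f = 100 mm: the block extends into the web. Split into flange-overhang and web parts.
C_f = 0.85 f'_c (b_f − b_w) h_f = 0.85 × 24.3 × (790 − 355) × 100 = 898493 N.
Remaining web compression depth: a_w = (T − C_f)/(0.85 f'_c b_w) = (2203650 − 898493)/(0.85 × 24.3 × 355) = 178.00 mm.
M_n = C_f(d − h_f/2) + (T − C_f)(d − a_w/2) = 898493 × (805 − 50) + 1305157 × (805 − 89) = 678.36 + 934.49 = 1612.85 × 10⁶ N·mm.
M_n = 1612.85 kN·m.

M_n ≈ 1610 kN·m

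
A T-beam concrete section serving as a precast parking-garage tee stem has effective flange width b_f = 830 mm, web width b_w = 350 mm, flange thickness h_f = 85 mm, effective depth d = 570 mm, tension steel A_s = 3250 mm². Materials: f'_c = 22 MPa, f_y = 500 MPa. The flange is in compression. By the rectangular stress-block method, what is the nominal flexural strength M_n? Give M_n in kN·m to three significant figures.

M_n ≈ 837 kN·m

Tension: T = A_s f_y = 3250 × 500 = 1625000 N.
Try a within the flange: a = T/(0.85 f'_c b_f) = 1625000/(0.85 × 22 × 830) = 104.70 mm.
a = 104.70 > h_f = 85 mm: the block extends into the web. Split into flange-overhang and web parts.
C_f = 0.85 f'_c (b_f − b_w) h_f = 0.85 × 22 × (830 − 350) × 85 = 762960 N.
Remaining web compression depth: a_w = (T − C_f)/(0.85 f'_c b_w) = (1625000 − 762960)/(0.85 × 22 × 350) = 131.71 mm.
M_n = C_f(d − h_f/2) + (T − C_f)(d − a_w/2) = 762960 × (570 − 42.5) + 862040 × (570 − 65.855) = 402.46 + 434.59 = 837.05 × 10⁶ N·mm.
M_n = 837.05 kN·m.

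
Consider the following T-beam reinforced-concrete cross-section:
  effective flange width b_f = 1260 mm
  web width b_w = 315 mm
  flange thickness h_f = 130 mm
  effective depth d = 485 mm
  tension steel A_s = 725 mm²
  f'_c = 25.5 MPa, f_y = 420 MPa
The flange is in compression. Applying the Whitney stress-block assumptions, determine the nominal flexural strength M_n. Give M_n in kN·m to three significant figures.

Tension: T = A_s f_y = 725 × 420 = 304500 N.
Try a within the flange: a = T/(0.85 f'_c b_f) = 304500/(0.85 × 25.5 × 1260) = 11.15 mm.
Since a = 11.15 ≤ h_f = 130 mm, the stress block lies entirely in the flange; analyse as a rectangular beam of width b_f.
M_n = T(d − a/2) = 304500 × (485 − 5.575) = 145.98 × 10⁶ N·mm.
M_n = 145.98 kN·m.

M_n ≈ 146 kN·m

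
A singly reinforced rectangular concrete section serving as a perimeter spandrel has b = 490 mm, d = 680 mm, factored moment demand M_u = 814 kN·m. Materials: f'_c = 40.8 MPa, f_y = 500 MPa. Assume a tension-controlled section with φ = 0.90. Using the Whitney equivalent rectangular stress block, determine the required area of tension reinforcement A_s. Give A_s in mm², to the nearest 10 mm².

A_s ≈ 2830 mm²

M_n = M_u/φ = 814/0.90 = 904.444 kN·m.
With M_n = 0.85 f'_c a b (d − a/2), solve the quadratic for a:
a = d − √(d² − 2M_n/(0.85 f'_c b)) = 680 − √(680² − 2 × 904.444×10⁶/(0.85 × 40.8 × 490)) = 83.38 mm.
A_s = 0.85 f'_c a b / f_y = 0.85 × 40.8 × 83.38 × 490 / 500 = 2833.8 mm².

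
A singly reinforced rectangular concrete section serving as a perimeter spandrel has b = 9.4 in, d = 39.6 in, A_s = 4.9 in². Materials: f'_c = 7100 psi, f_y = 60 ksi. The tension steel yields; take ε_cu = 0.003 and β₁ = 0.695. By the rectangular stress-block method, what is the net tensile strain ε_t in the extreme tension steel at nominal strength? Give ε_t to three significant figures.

a = A_s f_y/(0.85 f'_c b) = 5.183 in.
β₁ = 0.695, so c = a/β₁ = 5.183/0.695 = 7.458 in.
From the linear strain diagram with ε_cu = 0.003: ε_t = 0.003 (d − c)/c = 0.003 × (39.6 − 7.458)/7.458 = 0.0129.
Since ε_t ≥ 0.005, the section is tension-controlled.

ε_t ≈ 0.0129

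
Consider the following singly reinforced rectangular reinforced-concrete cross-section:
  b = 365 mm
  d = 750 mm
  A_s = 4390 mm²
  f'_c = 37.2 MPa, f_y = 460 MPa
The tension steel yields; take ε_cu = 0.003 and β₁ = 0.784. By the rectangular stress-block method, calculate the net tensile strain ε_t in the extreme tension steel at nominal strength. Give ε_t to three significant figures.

a = A_s f_y/(0.85 f'_c b) = 174.97 mm.
β₁ = 0.784, so c = a/β₁ = 174.97/0.784 = 223.18 mm.
From the linear strain diagram with ε_cu = 0.003: ε_t = 0.003 (d − c)/c = 0.003 × (750 − 223.18)/223.18 = 0.00708.
Since ε_t ≥ 0.005, the section is tension-controlled.

ε_t ≈ 0.00708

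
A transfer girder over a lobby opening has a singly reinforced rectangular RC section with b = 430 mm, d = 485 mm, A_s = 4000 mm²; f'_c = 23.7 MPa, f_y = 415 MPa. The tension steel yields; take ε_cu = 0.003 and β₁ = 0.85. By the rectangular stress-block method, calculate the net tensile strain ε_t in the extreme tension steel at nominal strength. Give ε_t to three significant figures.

ε_t ≈ 0.00345

a = A_s f_y/(0.85 f'_c b) = 191.63 mm.
β₁ = 0.85, so c = a/β₁ = 191.63/0.85 = 225.45 mm.
From the linear strain diagram with ε_cu = 0.003: ε_t = 0.003 (d − c)/c = 0.003 × (485 − 225.45)/225.45 = 0.00345.
ε_t < 0.004 — the section is over-reinforced for flexure under ACI limits.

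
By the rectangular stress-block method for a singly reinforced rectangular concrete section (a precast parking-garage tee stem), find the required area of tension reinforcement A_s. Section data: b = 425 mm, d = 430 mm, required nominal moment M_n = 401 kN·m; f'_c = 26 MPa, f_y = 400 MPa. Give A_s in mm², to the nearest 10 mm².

A_s ≈ 2690 mm²

With M_n = 0.85 f'_c a b (d − a/2), solve the quadratic for a:
a = d − √(d² − 2M_n/(0.85 f'_c b)) = 430 − √(430² − 2 × 401×10⁶/(0.85 × 26 × 425)) = 114.54 mm.
A_s = 0.85 f'_c a b / f_y = 0.85 × 26 × 114.54 × 425 / 400 = 2689.5 mm².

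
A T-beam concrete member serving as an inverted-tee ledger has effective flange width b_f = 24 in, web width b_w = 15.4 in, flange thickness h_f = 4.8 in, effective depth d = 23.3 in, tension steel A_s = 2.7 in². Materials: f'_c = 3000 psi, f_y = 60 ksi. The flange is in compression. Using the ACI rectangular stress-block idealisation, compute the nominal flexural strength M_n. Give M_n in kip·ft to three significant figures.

M_n ≈ 297 kip·ft

Tension: T = A_s f_y = 2.7 × 60 = 162 kips.
Try a within the flange: a = T/(0.85 f'_c b_f) = 162/(0.85 × 3 × 24) = 2.647 in.
Since a = 2.647 ≤ h_f = 4.8 in, the stress block lies entirely in the flange; analyse as a rectangular beam of width b_f.
M_n = T(d − a/2) = 162 × (23.3 − 1.3235) = 3560.2 kip·in.
M_n = 3560.2/12 = 296.68 kip·ft.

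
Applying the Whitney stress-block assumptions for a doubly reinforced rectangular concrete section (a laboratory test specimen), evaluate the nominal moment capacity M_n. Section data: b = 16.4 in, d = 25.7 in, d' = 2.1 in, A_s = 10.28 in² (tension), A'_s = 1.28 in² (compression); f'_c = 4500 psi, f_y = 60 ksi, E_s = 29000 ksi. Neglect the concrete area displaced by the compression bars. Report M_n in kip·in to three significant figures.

Assume both steels yield.
a = (A_s − A'_s) f_y/(0.85 f'_c b) = (10.28 − 1.28) × 60/(0.85 × 4.5 × 16.4) = 8.608 in.
c = a/β₁ = 8.608/0.825 = 10.434 in; ε'_s = 0.003(c − d')/c = 0.0024 ≥ ε_y = 0.0021, so the compression steel yields.
M_n = (A_s − A'_s) f_y (d − a/2) + A'_s f_y (d − d') = 540 × (25.7 − 4.304) + 76.8 × (25.7 − 2.1) = 11553.8 + 1812.5 = 13366.3 kip·in.

M_n ≈ 13400 kip·in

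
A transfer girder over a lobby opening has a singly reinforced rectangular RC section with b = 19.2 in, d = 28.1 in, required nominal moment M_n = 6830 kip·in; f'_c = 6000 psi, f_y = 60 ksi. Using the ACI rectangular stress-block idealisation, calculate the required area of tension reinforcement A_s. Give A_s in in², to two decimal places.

From M_n = 0.85 f'_c a b (d − a/2):
a = d − √(d² − 2M_n/(0.85 f'_c b)) = 28.1 − √(28.1² − 2 × 6830/(0.85 × 6 × 19.2)) = 2.603 in.
A_s = 0.85 f'_c a b / f_y = 0.85 × 6 × 2.603 × 19.2 / 60 = 4.248 in².

A_s ≈ 4.25 in²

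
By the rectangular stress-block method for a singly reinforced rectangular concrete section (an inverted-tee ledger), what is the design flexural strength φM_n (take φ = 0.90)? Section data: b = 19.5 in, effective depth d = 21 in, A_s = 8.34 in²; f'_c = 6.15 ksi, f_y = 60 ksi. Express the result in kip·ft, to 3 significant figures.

T = A_s f_y = 8.34 × 60 = 500.4 kips.
a = T/(0.85 f'_c b) = 500.4/(0.85 × 6.15 × 19.5) = 4.909 in.
M_n = T(d − a/2) = 500.4 × (21 − 2.4545) = 9280.2 kip·in = 9280.2/12 = 773.35 kip·ft.
φM_n = 0.90 × 773.35 = 696.02 kip·ft.

φM_n ≈ 696 kip·ft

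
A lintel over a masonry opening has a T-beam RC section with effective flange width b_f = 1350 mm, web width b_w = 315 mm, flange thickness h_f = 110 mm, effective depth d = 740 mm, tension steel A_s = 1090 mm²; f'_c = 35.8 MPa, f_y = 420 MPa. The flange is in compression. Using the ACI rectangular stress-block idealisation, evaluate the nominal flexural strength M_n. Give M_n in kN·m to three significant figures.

M_n ≈ 336 kN·m

Tension: T = A_s f_y = 1090 × 420 = 457800 N.
Try a within the flange: a = T/(0.85 f'_c b_f) = 457800/(0.85 × 35.8 × 1350) = 11.14 mm.
Since a = 11.14 ≤ h_f = 110 mm, the stress block lies entirely in the flange; analyse as a rectangular beam of width b_f.
M_n = T(d − a/2) = 457800 × (740 − 5.57) = 336.22 × 10⁶ N·mm.
M_n = 336.22 kN·m.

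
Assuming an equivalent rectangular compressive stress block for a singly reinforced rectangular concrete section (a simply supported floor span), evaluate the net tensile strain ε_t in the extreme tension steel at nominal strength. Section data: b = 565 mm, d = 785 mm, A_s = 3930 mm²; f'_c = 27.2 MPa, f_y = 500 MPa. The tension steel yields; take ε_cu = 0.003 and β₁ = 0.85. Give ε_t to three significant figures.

a = A_s f_y/(0.85 f'_c b) = 150.43 mm.
β₁ = 0.85, so c = a/β₁ = 150.43/0.85 = 176.98 mm.
From the linear strain diagram with ε_cu = 0.003: ε_t = 0.003 (d − c)/c = 0.003 × (785 − 176.98)/176.98 = 0.0103.
Since ε_t ≥ 0.005, the section is tension-controlled.

ε_t ≈ 0.0103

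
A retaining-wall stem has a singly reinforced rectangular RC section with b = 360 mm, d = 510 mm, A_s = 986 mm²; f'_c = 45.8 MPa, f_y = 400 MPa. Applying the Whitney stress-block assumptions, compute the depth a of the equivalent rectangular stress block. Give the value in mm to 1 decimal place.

T = A_s f_y = 986 × 400 = 394400 N = 394.4 kN.
Setting C = 0.85 f'_c a b equal to T: a = 394400/(0.85 × 45.8 × 360) = 28.1 mm.

a ≈ 28.1 mm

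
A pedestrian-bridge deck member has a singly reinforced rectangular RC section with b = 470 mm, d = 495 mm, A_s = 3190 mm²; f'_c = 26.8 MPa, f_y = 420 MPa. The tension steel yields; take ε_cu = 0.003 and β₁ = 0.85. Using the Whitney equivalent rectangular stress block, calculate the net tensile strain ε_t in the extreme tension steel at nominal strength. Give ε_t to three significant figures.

a = A_s f_y/(0.85 f'_c b) = 125.14 mm.
β₁ = 0.85, so c = a/β₁ = 125.14/0.85 = 147.22 mm.
From the linear strain diagram with ε_cu = 0.003: ε_t = 0.003 (d − c)/c = 0.003 × (495 − 147.22)/147.22 = 0.00709.
Since ε_t ≥ 0.005, the section is tension-controlled.

ε_t ≈ 0.00709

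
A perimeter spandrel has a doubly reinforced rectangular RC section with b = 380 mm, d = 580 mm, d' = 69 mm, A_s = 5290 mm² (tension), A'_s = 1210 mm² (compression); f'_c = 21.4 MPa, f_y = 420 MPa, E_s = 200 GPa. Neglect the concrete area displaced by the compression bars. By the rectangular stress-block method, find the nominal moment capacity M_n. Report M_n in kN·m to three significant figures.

Assume both tension and compression steel yield.
Net tension couple steel: A_s − A'_s = 4080 mm².
a = (A_s − A'_s) f_y / (0.85 f'_c b) = 1713600/(0.85 × 21.4 × 380) = 247.91 mm.
c = a/β₁ = 247.91/0.85 = 291.66 mm; ε'_s = 0.003(c − d')/c = 0.0023 ≥ f_y/E_s = 0.0021, so compression steel does yield.
M_n = (A_s − A'_s) f_y (d − a/2) + A'_s f_y (d − d') = [1713600 × (580 − 123.955) + 508200 × (580 − 69)] × 10⁻⁶ = 781.48 + 259.69 = 1041.17 kN·m.

M_n ≈ 1040 kN·m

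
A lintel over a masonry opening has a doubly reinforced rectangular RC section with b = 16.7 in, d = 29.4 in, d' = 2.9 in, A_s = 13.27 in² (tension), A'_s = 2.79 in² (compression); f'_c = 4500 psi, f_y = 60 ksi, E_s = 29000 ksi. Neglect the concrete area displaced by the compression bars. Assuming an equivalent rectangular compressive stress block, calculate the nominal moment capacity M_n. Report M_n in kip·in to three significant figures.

M_n ≈ 19800 kip·in

Assume both steels yield.
a = (A_s − A'_s) f_y/(0.85 f'_c b) = (13.27 − 2.79) × 60/(0.85 × 4.5 × 16.7) = 9.844 in.
c = a/β₁ = 9.844/0.825 = 11.932 in; ε'_s = 0.003(c − d')/c = 0.0023 ≥ ε_y = 0.0021, so the compression steel yields.
M_n = (A_s − A'_s) f_y (d − a/2) + A'_s f_y (d − d') = 628.8 × (29.4 − 4.922) + 167.4 × (29.4 − 2.9) = 15391.8 + 4436.1 = 19827.9 kip·in.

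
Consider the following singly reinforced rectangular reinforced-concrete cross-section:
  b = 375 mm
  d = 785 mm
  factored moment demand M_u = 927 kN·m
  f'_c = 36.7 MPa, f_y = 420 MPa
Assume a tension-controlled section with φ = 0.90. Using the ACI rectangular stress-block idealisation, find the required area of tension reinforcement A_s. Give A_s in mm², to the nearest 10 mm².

M_n = M_u/φ = 927/0.90 = 1030 kN·m.
With M_n = 0.85 f'_c a b (d − a/2), solve the quadratic for a:
a = d − √(d² − 2M_n/(0.85 f'_c b)) = 785 − √(785² − 2 × 1030×10⁶/(0.85 × 36.7 × 375)) = 121.58 mm.
A_s = 0.85 f'_c a b / f_y = 0.85 × 36.7 × 121.58 × 375 / 420 = 3386.3 mm².

A_s ≈ 3390 mm²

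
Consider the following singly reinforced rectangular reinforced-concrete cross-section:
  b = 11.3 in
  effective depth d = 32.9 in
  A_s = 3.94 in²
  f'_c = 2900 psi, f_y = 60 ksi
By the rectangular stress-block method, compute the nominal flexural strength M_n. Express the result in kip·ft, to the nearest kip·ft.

T = A_s f_y = 3.94 × 60 = 236.4 kips.
a = T/(0.85 f'_c b) = 236.4/(0.85 × 2.9 × 11.3) = 8.487 in.
M_n = T(d − a/2) = 236.4 × (32.9 − 4.2435) = 6774.4 kip·in = 6774.4/12 = 564.53 kip·ft.

M_n ≈ 565 kip·ft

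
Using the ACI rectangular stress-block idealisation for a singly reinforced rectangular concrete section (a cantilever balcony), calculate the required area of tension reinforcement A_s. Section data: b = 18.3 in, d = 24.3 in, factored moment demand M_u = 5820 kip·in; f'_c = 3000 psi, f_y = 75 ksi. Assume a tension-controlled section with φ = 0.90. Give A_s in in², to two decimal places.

M_n = M_u/φ = 5820/0.90 = 6466.67 kip·in.
From M_n = 0.85 f'_c a b (d − a/2):
a = d − √(d² − 2M_n/(0.85 f'_c b)) = 24.3 − √(24.3² − 2 × 6466.67/(0.85 × 3 × 18.3)) = 6.599 in.
A_s = 0.85 f'_c a b / f_y = 0.85 × 3 × 6.599 × 18.3 / 75 = 4.106 in².

A_s ≈ 4.11 in²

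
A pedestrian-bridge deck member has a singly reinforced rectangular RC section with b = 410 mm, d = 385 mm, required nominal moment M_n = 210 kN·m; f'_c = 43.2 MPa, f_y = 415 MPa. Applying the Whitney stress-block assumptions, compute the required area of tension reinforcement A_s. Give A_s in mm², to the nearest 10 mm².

A_s ≈ 1380 mm²

With M_n = 0.85 f'_c a b (d − a/2), solve the quadratic for a:
a = d − √(d² − 2M_n/(0.85 f'_c b)) = 385 − √(385² − 2 × 210×10⁶/(0.85 × 43.2 × 410)) = 38.12 mm.
A_s = 0.85 f'_c a b / f_y = 0.85 × 43.2 × 38.12 × 410 / 415 = 1382.9 mm².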